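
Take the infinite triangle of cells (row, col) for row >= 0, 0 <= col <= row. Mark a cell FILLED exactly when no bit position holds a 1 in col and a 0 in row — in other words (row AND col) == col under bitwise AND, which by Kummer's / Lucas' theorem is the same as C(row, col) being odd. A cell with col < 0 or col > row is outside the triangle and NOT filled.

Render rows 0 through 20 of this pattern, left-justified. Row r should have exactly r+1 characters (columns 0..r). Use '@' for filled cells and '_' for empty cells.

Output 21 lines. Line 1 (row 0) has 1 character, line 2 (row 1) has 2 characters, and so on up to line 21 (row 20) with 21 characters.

Answer: @
@@
@_@
@@@@
@___@
@@__@@
@_@_@_@
@@@@@@@@
@_______@
@@______@@
@_@_____@_@
@@@@____@@@@
@___@___@___@
@@__@@__@@__@@
@_@_@_@_@_@_@_@
@@@@@@@@@@@@@@@@
@_______________@
@@______________@@
@_@_____________@_@
@@@@____________@@@@
@___@___________@___@

Derivation:
r0=0: @
r1=1: @@
r2=10: @_@
r3=11: @@@@
r4=100: @___@
r5=101: @@__@@
r6=110: @_@_@_@
r7=111: @@@@@@@@
r8=1000: @_______@
r9=1001: @@______@@
r10=1010: @_@_____@_@
r11=1011: @@@@____@@@@
r12=1100: @___@___@___@
r13=1101: @@__@@__@@__@@
r14=1110: @_@_@_@_@_@_@_@
r15=1111: @@@@@@@@@@@@@@@@
r16=10000: @_______________@
r17=10001: @@______________@@
r18=10010: @_@_____________@_@
r19=10011: @@@@____________@@@@
r20=10100: @___@___________@___@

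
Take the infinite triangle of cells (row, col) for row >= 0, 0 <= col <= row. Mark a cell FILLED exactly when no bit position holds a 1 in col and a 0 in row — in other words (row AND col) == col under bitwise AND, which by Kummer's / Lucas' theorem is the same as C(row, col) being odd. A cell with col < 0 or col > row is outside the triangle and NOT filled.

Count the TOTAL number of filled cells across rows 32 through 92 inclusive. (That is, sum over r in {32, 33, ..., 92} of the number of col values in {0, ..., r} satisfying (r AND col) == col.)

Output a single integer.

Answer: 844

Derivation:
r32=100000 pc1: +2 =2
r33=100001 pc2: +4 =6
r34=100010 pc2: +4 =10
r35=100011 pc3: +8 =18
r36=100100 pc2: +4 =22
r37=100101 pc3: +8 =30
r38=100110 pc3: +8 =38
r39=100111 pc4: +16 =54
r40=101000 pc2: +4 =58
r41=101001 pc3: +8 =66
r42=101010 pc3: +8 =74
r43=101011 pc4: +16 =90
r44=101100 pc3: +8 =98
r45=101101 pc4: +16 =114
r46=101110 pc4: +16 =130
r47=101111 pc5: +32 =162
r48=110000 pc2: +4 =166
r49=110001 pc3: +8 =174
r50=110010 pc3: +8 =182
r51=110011 pc4: +16 =198
r52=110100 pc3: +8 =206
r53=110101 pc4: +16 =222
r54=110110 pc4: +16 =238
r55=110111 pc5: +32 =270
r56=111000 pc3: +8 =278
r57=111001 pc4: +16 =294
r58=111010 pc4: +16 =310
r59=111011 pc5: +32 =342
r60=111100 pc4: +16 =358
r61=111101 pc5: +32 =390
r62=111110 pc5: +32 =422
r63=111111 pc6: +64 =486
r64=1000000 pc1: +2 =488
r65=1000001 pc2: +4 =492
r66=1000010 pc2: +4 =496
r67=1000011 pc3: +8 =504
r68=1000100 pc2: +4 =508
r69=1000101 pc3: +8 =516
r70=1000110 pc3: +8 =524
r71=1000111 pc4: +16 =540
r72=1001000 pc2: +4 =544
r73=1001001 pc3: +8 =552
r74=1001010 pc3: +8 =560
r75=1001011 pc4: +16 =576
r76=1001100 pc3: +8 =584
r77=1001101 pc4: +16 =600
r78=1001110 pc4: +16 =616
r79=1001111 pc5: +32 =648
r80=1010000 pc2: +4 =652
r81=1010001 pc3: +8 =660
r82=1010010 pc3: +8 =668
r83=1010011 pc4: +16 =684
r84=1010100 pc3: +8 =692
r85=1010101 pc4: +16 =708
r86=1010110 pc4: +16 =724
r87=1010111 pc5: +32 =756
r88=1011000 pc3: +8 =764
r89=1011001 pc4: +16 =780
r90=1011010 pc4: +16 =796
r91=1011011 pc5: +32 =828
r92=1011100 pc4: +16 =844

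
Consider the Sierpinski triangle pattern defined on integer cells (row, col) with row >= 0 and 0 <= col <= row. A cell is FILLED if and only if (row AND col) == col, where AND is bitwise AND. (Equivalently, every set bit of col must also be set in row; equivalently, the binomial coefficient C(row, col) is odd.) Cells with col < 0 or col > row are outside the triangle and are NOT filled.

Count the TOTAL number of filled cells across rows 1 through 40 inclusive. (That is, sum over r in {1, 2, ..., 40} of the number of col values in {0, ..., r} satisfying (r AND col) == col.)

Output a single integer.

Answer: 300

Derivation:
r1=1 pc1: +2 =2
r2=10 pc1: +2 =4
r3=11 pc2: +4 =8
r4=100 pc1: +2 =10
r5=101 pc2: +4 =14
r6=110 pc2: +4 =18
r7=111 pc3: +8 =26
r8=1000 pc1: +2 =28
r9=1001 pc2: +4 =32
r10=1010 pc2: +4 =36
r11=1011 pc3: +8 =44
r12=1100 pc2: +4 =48
r13=1101 pc3: +8 =56
r14=1110 pc3: +8 =64
r15=1111 pc4: +16 =80
r16=10000 pc1: +2 =82
r17=10001 pc2: +4 =86
r18=10010 pc2: +4 =90
r19=10011 pc3: +8 =98
r20=10100 pc2: +4 =102
r21=10101 pc3: +8 =110
r22=10110 pc3: +8 =118
r23=10111 pc4: +16 =134
r24=11000 pc2: +4 =138
r25=11001 pc3: +8 =146
r26=11010 pc3: +8 =154
r27=11011 pc4: +16 =170
r28=11100 pc3: +8 =178
r29=11101 pc4: +16 =194
r30=11110 pc4: +16 =210
r31=11111 pc5: +32 =242
r32=100000 pc1: +2 =244
r33=100001 pc2: +4 =248
r34=100010 pc2: +4 =252
r35=100011 pc3: +8 =260
r36=100100 pc2: +4 =264
r37=100101 pc3: +8 =272
r38=100110 pc3: +8 =280
r39=100111 pc4: +16 =296
r40=101000 pc2: +4 =300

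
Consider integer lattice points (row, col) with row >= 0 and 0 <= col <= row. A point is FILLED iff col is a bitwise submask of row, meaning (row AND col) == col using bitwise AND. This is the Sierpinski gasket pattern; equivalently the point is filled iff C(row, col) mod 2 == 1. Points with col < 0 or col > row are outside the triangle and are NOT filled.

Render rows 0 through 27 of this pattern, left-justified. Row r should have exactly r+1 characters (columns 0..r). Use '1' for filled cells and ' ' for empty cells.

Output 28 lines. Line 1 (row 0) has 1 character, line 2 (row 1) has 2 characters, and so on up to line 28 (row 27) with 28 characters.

Answer: 1
11
1 1
1111
1   1
11  11
1 1 1 1
11111111
1       1
11      11
1 1     1 1
1111    1111
1   1   1   1
11  11  11  11
1 1 1 1 1 1 1 1
1111111111111111
1               1
11              11
1 1             1 1
1111            1111
1   1           1   1
11  11          11  11
1 1 1 1         1 1 1 1
11111111        11111111
1       1       1       1
11      11      11      11
1 1     1 1     1 1     1 1
1111    1111    1111    1111

Derivation:
r0=0: 1
r1=1: 11
r2=10: 1 1
r3=11: 1111
r4=100: 1   1
r5=101: 11  11
r6=110: 1 1 1 1
r7=111: 11111111
r8=1000: 1       1
r9=1001: 11      11
r10=1010: 1 1     1 1
r11=1011: 1111    1111
r12=1100: 1   1   1   1
r13=1101: 11  11  11  11
r14=1110: 1 1 1 1 1 1 1 1
r15=1111: 1111111111111111
r16=10000: 1               1
r17=10001: 11              11
r18=10010: 1 1             1 1
r19=10011: 1111            1111
r20=10100: 1   1           1   1
r21=10101: 11  11          11  11
r22=10110: 1 1 1 1         1 1 1 1
r23=10111: 11111111        11111111
r24=11000: 1       1       1       1
r25=11001: 11      11      11      11
r26=11010: 1 1     1 1     1 1     1 1
r27=11011: 1111    1111    1111    1111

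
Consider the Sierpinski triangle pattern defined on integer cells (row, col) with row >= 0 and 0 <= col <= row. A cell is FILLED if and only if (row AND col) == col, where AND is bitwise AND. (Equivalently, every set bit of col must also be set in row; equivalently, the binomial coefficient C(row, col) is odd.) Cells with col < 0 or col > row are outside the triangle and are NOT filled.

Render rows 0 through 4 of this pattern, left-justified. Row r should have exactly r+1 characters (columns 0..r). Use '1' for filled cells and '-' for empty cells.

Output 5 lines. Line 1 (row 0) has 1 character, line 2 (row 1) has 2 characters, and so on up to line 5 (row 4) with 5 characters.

Answer: 1
11
1-1
1111
1---1

Derivation:
r0=0: 1
r1=1: 11
r2=10: 1-1
r3=11: 1111
r4=100: 1---1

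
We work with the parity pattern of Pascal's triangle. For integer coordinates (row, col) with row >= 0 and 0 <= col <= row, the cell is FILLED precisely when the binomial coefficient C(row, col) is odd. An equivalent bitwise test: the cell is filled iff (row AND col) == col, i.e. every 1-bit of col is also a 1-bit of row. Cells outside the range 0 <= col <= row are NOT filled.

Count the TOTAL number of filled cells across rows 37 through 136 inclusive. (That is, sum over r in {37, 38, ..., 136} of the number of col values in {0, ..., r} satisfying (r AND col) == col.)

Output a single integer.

Answer: 1980

Derivation:
r37=100101 pc3: +8 =8
r38=100110 pc3: +8 =16
r39=100111 pc4: +16 =32
r40=101000 pc2: +4 =36
r41=101001 pc3: +8 =44
r42=101010 pc3: +8 =52
r43=101011 pc4: +16 =68
r44=101100 pc3: +8 =76
r45=101101 pc4: +16 =92
r46=101110 pc4: +16 =108
r47=101111 pc5: +32 =140
r48=110000 pc2: +4 =144
r49=110001 pc3: +8 =152
r50=110010 pc3: +8 =160
r51=110011 pc4: +16 =176
r52=110100 pc3: +8 =184
r53=110101 pc4: +16 =200
r54=110110 pc4: +16 =216
r55=110111 pc5: +32 =248
r56=111000 pc3: +8 =256
r57=111001 pc4: +16 =272
r58=111010 pc4: +16 =288
r59=111011 pc5: +32 =320
r60=111100 pc4: +16 =336
r61=111101 pc5: +32 =368
r62=111110 pc5: +32 =400
r63=111111 pc6: +64 =464
r64=1000000 pc1: +2 =466
r65=1000001 pc2: +4 =470
r66=1000010 pc2: +4 =474
r67=1000011 pc3: +8 =482
r68=1000100 pc2: +4 =486
r69=1000101 pc3: +8 =494
r70=1000110 pc3: +8 =502
r71=1000111 pc4: +16 =518
r72=1001000 pc2: +4 =522
r73=1001001 pc3: +8 =530
r74=1001010 pc3: +8 =538
r75=1001011 pc4: +16 =554
r76=1001100 pc3: +8 =562
r77=1001101 pc4: +16 =578
r78=1001110 pc4: +16 =594
r79=1001111 pc5: +32 =626
r80=1010000 pc2: +4 =630
r81=1010001 pc3: +8 =638
r82=1010010 pc3: +8 =646
r83=1010011 pc4: +16 =662
r84=1010100 pc3: +8 =670
r85=1010101 pc4: +16 =686
r86=1010110 pc4: +16 =702
r87=1010111 pc5: +32 =734
r88=1011000 pc3: +8 =742
r89=1011001 pc4: +16 =758
r90=1011010 pc4: +16 =774
r91=1011011 pc5: +32 =806
r92=1011100 pc4: +16 =822
r93=1011101 pc5: +32 =854
r94=1011110 pc5: +32 =886
r95=1011111 pc6: +64 =950
r96=1100000 pc2: +4 =954
r97=1100001 pc3: +8 =962
r98=1100010 pc3: +8 =970
r99=1100011 pc4: +16 =986
r100=1100100 pc3: +8 =994
r101=1100101 pc4: +16 =1010
r102=1100110 pc4: +16 =1026
r103=1100111 pc5: +32 =1058
r104=1101000 pc3: +8 =1066
r105=1101001 pc4: +16 =1082
r106=1101010 pc4: +16 =1098
r107=1101011 pc5: +32 =1130
r108=1101100 pc4: +16 =1146
r109=1101101 pc5: +32 =1178
r110=1101110 pc5: +32 =1210
r111=1101111 pc6: +64 =1274
r112=1110000 pc3: +8 =1282
r113=1110001 pc4: +16 =1298
r114=1110010 pc4: +16 =1314
r115=1110011 pc5: +32 =1346
r116=1110100 pc4: +16 =1362
r117=1110101 pc5: +32 =1394
r118=1110110 pc5: +32 =1426
r119=1110111 pc6: +64 =1490
r120=1111000 pc4: +16 =1506
r121=1111001 pc5: +32 =1538
r122=1111010 pc5: +32 =1570
r123=1111011 pc6: +64 =1634
r124=1111100 pc5: +32 =1666
r125=1111101 pc6: +64 =1730
r126=1111110 pc6: +64 =1794
r127=1111111 pc7: +128 =1922
r128=10000000 pc1: +2 =1924
r129=10000001 pc2: +4 =1928
r130=10000010 pc2: +4 =1932
r131=10000011 pc3: +8 =1940
r132=10000100 pc2: +4 =1944
r133=10000101 pc3: +8 =1952
r134=10000110 pc3: +8 =1960
r135=10000111 pc4: +16 =1976
r136=10001000 pc2: +4 =1980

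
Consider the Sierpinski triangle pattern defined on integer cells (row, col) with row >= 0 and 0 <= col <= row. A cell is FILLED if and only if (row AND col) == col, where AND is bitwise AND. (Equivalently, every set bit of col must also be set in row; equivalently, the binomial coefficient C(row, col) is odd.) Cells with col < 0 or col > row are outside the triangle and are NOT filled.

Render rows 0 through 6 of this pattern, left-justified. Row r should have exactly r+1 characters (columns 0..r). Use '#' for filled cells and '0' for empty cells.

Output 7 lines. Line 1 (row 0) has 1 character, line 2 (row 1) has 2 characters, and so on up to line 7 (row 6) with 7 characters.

Answer: #
##
#0#
####
#000#
##00##
#0#0#0#

Derivation:
r0=0: #
r1=1: ##
r2=10: #0#
r3=11: ####
r4=100: #000#
r5=101: ##00##
r6=110: #0#0#0#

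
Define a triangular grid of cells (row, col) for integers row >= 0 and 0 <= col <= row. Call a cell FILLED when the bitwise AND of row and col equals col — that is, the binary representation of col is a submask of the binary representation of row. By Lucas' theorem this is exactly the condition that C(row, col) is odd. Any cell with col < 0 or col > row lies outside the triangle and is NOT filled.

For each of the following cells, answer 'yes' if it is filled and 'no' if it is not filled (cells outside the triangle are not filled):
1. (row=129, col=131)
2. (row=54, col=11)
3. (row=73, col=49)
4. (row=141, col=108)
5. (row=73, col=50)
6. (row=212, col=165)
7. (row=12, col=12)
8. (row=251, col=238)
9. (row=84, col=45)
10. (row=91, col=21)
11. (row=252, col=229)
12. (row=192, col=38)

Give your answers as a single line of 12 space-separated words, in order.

(129,131): col outside [0, 129] -> not filled
(54,11): row=0b110110, col=0b1011, row AND col = 0b10 = 2; 2 != 11 -> empty
(73,49): row=0b1001001, col=0b110001, row AND col = 0b1 = 1; 1 != 49 -> empty
(141,108): row=0b10001101, col=0b1101100, row AND col = 0b1100 = 12; 12 != 108 -> empty
(73,50): row=0b1001001, col=0b110010, row AND col = 0b0 = 0; 0 != 50 -> empty
(212,165): row=0b11010100, col=0b10100101, row AND col = 0b10000100 = 132; 132 != 165 -> empty
(12,12): row=0b1100, col=0b1100, row AND col = 0b1100 = 12; 12 == 12 -> filled
(251,238): row=0b11111011, col=0b11101110, row AND col = 0b11101010 = 234; 234 != 238 -> empty
(84,45): row=0b1010100, col=0b101101, row AND col = 0b100 = 4; 4 != 45 -> empty
(91,21): row=0b1011011, col=0b10101, row AND col = 0b10001 = 17; 17 != 21 -> empty
(252,229): row=0b11111100, col=0b11100101, row AND col = 0b11100100 = 228; 228 != 229 -> empty
(192,38): row=0b11000000, col=0b100110, row AND col = 0b0 = 0; 0 != 38 -> empty

Answer: no no no no no no yes no no no no no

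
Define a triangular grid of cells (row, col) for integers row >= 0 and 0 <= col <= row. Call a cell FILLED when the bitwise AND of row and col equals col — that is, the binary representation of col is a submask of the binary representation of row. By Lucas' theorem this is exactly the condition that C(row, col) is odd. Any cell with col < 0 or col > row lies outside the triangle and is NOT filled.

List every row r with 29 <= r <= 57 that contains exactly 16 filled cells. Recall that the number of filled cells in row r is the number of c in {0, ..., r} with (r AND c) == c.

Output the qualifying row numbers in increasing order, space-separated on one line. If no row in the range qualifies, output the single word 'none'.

Answer: 29 30 39 43 45 46 51 53 54 57

Derivation:
Row r has 2^popcount(r) filled cells, so we need popcount(r) = log2(16) = 4.
Scan r = 29..57 and keep those with exactly 4 one-bits:
r=29=11101 popcount=4 -> KEEP
r=30=11110 popcount=4 -> KEEP
r=31=11111 popcount=5 -> skip
r=32=100000 popcount=1 -> skip
r=33=100001 popcount=2 -> skip
r=34=100010 popcount=2 -> skip
r=35=100011 popcount=3 -> skip
r=36=100100 popcount=2 -> skip
r=37=100101 popcount=3 -> skip
r=38=100110 popcount=3 -> skip
r=39=100111 popcount=4 -> KEEP
r=40=101000 popcount=2 -> skip
r=41=101001 popcount=3 -> skip
r=42=101010 popcount=3 -> skip
r=43=101011 popcount=4 -> KEEP
r=44=101100 popcount=3 -> skip
r=45=101101 popcount=4 -> KEEP
r=46=101110 popcount=4 -> KEEP
r=47=101111 popcount=5 -> skip
r=48=110000 popcount=2 -> skip
r=49=110001 popcount=3 -> skip
r=50=110010 popcount=3 -> skip
r=51=110011 popcount=4 -> KEEP
r=52=110100 popcount=3 -> skip
r=53=110101 popcount=4 -> KEEP
r=54=110110 popcount=4 -> KEEP
r=55=110111 popcount=5 -> skip
r=56=111000 popcount=3 -> skip
r=57=111001 popcount=4 -> KEEP
Kept rows: 29 30 39 43 45 46 51 53 54 57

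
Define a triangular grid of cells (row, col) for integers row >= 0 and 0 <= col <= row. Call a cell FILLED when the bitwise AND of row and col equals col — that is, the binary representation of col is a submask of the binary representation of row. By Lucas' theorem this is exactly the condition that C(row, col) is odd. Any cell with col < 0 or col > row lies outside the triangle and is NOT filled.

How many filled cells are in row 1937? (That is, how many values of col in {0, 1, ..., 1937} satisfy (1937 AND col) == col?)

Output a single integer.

Answer: 64

Derivation:
1937 in binary = 11110010001
popcount(1937) = number of 1-bits in 11110010001 = 6
A col c satisfies (1937 AND c) == c iff every set bit of c is also set in 1937; each of the 6 set bits of 1937 can independently be on or off in c.
count = 2^6 = 64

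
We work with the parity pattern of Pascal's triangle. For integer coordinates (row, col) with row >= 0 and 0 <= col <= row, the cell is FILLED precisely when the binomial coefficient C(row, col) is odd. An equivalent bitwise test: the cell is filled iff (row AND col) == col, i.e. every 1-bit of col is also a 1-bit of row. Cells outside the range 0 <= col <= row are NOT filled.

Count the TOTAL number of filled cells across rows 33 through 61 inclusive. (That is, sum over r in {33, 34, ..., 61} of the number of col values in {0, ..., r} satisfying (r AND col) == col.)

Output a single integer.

r33=100001 pc2: +4 =4
r34=100010 pc2: +4 =8
r35=100011 pc3: +8 =16
r36=100100 pc2: +4 =20
r37=100101 pc3: +8 =28
r38=100110 pc3: +8 =36
r39=100111 pc4: +16 =52
r40=101000 pc2: +4 =56
r41=101001 pc3: +8 =64
r42=101010 pc3: +8 =72
r43=101011 pc4: +16 =88
r44=101100 pc3: +8 =96
r45=101101 pc4: +16 =112
r46=101110 pc4: +16 =128
r47=101111 pc5: +32 =160
r48=110000 pc2: +4 =164
r49=110001 pc3: +8 =172
r50=110010 pc3: +8 =180
r51=110011 pc4: +16 =196
r52=110100 pc3: +8 =204
r53=110101 pc4: +16 =220
r54=110110 pc4: +16 =236
r55=110111 pc5: +32 =268
r56=111000 pc3: +8 =276
r57=111001 pc4: +16 =292
r58=111010 pc4: +16 =308
r59=111011 pc5: +32 =340
r60=111100 pc4: +16 =356
r61=111101 pc5: +32 =388

Answer: 388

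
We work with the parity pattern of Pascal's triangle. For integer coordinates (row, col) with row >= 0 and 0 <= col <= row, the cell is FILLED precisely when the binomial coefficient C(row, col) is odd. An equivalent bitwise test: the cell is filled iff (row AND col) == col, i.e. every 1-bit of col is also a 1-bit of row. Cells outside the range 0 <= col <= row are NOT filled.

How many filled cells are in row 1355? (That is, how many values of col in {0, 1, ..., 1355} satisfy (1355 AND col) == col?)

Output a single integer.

Answer: 64

Derivation:
1355 in binary = 10101001011
popcount(1355) = number of 1-bits in 10101001011 = 6
A col c satisfies (1355 AND c) == c iff every set bit of c is also set in 1355; each of the 6 set bits of 1355 can independently be on or off in c.
count = 2^6 = 64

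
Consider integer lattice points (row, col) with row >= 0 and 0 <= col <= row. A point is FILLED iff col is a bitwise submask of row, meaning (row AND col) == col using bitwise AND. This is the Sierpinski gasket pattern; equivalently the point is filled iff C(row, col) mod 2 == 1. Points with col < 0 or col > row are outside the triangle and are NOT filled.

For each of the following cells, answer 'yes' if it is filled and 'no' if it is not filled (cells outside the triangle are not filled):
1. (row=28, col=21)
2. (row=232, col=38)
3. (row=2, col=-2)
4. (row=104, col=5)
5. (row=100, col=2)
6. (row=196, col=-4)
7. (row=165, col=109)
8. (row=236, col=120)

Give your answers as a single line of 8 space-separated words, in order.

Answer: no no no no no no no no

Derivation:
(28,21): row=0b11100, col=0b10101, row AND col = 0b10100 = 20; 20 != 21 -> empty
(232,38): row=0b11101000, col=0b100110, row AND col = 0b100000 = 32; 32 != 38 -> empty
(2,-2): col outside [0, 2] -> not filled
(104,5): row=0b1101000, col=0b101, row AND col = 0b0 = 0; 0 != 5 -> empty
(100,2): row=0b1100100, col=0b10, row AND col = 0b0 = 0; 0 != 2 -> empty
(196,-4): col outside [0, 196] -> not filled
(165,109): row=0b10100101, col=0b1101101, row AND col = 0b100101 = 37; 37 != 109 -> empty
(236,120): row=0b11101100, col=0b1111000, row AND col = 0b1101000 = 104; 104 != 120 -> empty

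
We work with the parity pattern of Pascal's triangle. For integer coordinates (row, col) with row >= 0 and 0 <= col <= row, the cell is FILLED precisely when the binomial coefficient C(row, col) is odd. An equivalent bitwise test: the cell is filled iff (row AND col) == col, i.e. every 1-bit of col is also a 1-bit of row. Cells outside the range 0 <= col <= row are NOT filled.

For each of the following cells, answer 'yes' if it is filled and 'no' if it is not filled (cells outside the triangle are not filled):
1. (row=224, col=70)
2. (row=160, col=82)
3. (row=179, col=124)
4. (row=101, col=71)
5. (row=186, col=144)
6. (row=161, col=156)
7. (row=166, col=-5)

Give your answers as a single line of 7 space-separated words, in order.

(224,70): row=0b11100000, col=0b1000110, row AND col = 0b1000000 = 64; 64 != 70 -> empty
(160,82): row=0b10100000, col=0b1010010, row AND col = 0b0 = 0; 0 != 82 -> empty
(179,124): row=0b10110011, col=0b1111100, row AND col = 0b110000 = 48; 48 != 124 -> empty
(101,71): row=0b1100101, col=0b1000111, row AND col = 0b1000101 = 69; 69 != 71 -> empty
(186,144): row=0b10111010, col=0b10010000, row AND col = 0b10010000 = 144; 144 == 144 -> filled
(161,156): row=0b10100001, col=0b10011100, row AND col = 0b10000000 = 128; 128 != 156 -> empty
(166,-5): col outside [0, 166] -> not filled

Answer: no no no no yes no no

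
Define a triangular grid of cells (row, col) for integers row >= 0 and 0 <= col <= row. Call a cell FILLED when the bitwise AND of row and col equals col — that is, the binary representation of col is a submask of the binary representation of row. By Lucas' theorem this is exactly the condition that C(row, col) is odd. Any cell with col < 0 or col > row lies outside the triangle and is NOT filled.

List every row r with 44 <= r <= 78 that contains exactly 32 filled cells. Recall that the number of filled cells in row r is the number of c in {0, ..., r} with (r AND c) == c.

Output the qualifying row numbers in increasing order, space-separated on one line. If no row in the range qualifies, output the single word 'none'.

Row r has 2^popcount(r) filled cells, so we need popcount(r) = log2(32) = 5.
Scan r = 44..78 and keep those with exactly 5 one-bits:
r=44=101100 popcount=3 -> skip
r=45=101101 popcount=4 -> skip
r=46=101110 popcount=4 -> skip
r=47=101111 popcount=5 -> KEEP
r=48=110000 popcount=2 -> skip
r=49=110001 popcount=3 -> skip
r=50=110010 popcount=3 -> skip
r=51=110011 popcount=4 -> skip
r=52=110100 popcount=3 -> skip
r=53=110101 popcount=4 -> skip
r=54=110110 popcount=4 -> skip
r=55=110111 popcount=5 -> KEEP
r=56=111000 popcount=3 -> skip
r=57=111001 popcount=4 -> skip
r=58=111010 popcount=4 -> skip
r=59=111011 popcount=5 -> KEEP
r=60=111100 popcount=4 -> skip
r=61=111101 popcount=5 -> KEEP
r=62=111110 popcount=5 -> KEEP
r=63=111111 popcount=6 -> skip
r=64=1000000 popcount=1 -> skip
r=65=1000001 popcount=2 -> skip
r=66=1000010 popcount=2 -> skip
r=67=1000011 popcount=3 -> skip
r=68=1000100 popcount=2 -> skip
r=69=1000101 popcount=3 -> skip
r=70=1000110 popcount=3 -> skip
r=71=1000111 popcount=4 -> skip
r=72=1001000 popcount=2 -> skip
r=73=1001001 popcount=3 -> skip
r=74=1001010 popcount=3 -> skip
r=75=1001011 popcount=4 -> skip
r=76=1001100 popcount=3 -> skip
r=77=1001101 popcount=4 -> skip
r=78=1001110 popcount=4 -> skip
Kept rows: 47 55 59 61 62

Answer: 47 55 59 61 62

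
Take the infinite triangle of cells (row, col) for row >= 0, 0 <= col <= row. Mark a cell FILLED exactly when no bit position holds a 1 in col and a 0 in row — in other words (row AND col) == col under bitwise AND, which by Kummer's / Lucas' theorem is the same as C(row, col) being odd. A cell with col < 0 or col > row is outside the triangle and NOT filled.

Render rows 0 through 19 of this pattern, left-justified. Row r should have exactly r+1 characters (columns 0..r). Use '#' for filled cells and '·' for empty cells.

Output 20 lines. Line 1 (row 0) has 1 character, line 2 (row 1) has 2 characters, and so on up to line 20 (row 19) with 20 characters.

Answer: #
##
#·#
####
#···#
##··##
#·#·#·#
########
#·······#
##······##
#·#·····#·#
####····####
#···#···#···#
##··##··##··##
#·#·#·#·#·#·#·#
################
#···············#
##··············##
#·#·············#·#
####············####

Derivation:
r0=0: #
r1=1: ##
r2=10: #·#
r3=11: ####
r4=100: #···#
r5=101: ##··##
r6=110: #·#·#·#
r7=111: ########
r8=1000: #·······#
r9=1001: ##······##
r10=1010: #·#·····#·#
r11=1011: ####····####
r12=1100: #···#···#···#
r13=1101: ##··##··##··##
r14=1110: #·#·#·#·#·#·#·#
r15=1111: ################
r16=10000: #···············#
r17=10001: ##··············##
r18=10010: #·#·············#·#
r19=10011: ####············####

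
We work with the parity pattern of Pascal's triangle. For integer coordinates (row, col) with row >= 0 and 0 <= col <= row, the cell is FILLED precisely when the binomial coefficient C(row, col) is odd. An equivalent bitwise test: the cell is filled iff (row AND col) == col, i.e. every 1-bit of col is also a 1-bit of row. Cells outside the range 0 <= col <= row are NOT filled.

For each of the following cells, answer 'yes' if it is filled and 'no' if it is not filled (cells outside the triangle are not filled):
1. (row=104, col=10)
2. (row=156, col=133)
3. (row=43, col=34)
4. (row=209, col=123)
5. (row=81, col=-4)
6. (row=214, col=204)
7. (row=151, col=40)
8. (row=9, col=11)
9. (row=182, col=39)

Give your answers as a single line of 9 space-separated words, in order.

Answer: no no yes no no no no no no

Derivation:
(104,10): row=0b1101000, col=0b1010, row AND col = 0b1000 = 8; 8 != 10 -> empty
(156,133): row=0b10011100, col=0b10000101, row AND col = 0b10000100 = 132; 132 != 133 -> empty
(43,34): row=0b101011, col=0b100010, row AND col = 0b100010 = 34; 34 == 34 -> filled
(209,123): row=0b11010001, col=0b1111011, row AND col = 0b1010001 = 81; 81 != 123 -> empty
(81,-4): col outside [0, 81] -> not filled
(214,204): row=0b11010110, col=0b11001100, row AND col = 0b11000100 = 196; 196 != 204 -> empty
(151,40): row=0b10010111, col=0b101000, row AND col = 0b0 = 0; 0 != 40 -> empty
(9,11): col outside [0, 9] -> not filled
(182,39): row=0b10110110, col=0b100111, row AND col = 0b100110 = 38; 38 != 39 -> empty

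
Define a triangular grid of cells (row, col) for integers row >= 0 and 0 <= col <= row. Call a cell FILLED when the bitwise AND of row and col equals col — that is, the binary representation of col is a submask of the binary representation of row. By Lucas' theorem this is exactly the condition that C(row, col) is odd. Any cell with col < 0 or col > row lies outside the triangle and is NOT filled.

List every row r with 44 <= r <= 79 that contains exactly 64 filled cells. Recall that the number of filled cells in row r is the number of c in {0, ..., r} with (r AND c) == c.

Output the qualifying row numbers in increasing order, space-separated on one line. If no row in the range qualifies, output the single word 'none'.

Answer: 63

Derivation:
Row r has 2^popcount(r) filled cells, so we need popcount(r) = log2(64) = 6.
Scan r = 44..79 and keep those with exactly 6 one-bits:
r=44=101100 popcount=3 -> skip
r=45=101101 popcount=4 -> skip
r=46=101110 popcount=4 -> skip
r=47=101111 popcount=5 -> skip
r=48=110000 popcount=2 -> skip
r=49=110001 popcount=3 -> skip
r=50=110010 popcount=3 -> skip
r=51=110011 popcount=4 -> skip
r=52=110100 popcount=3 -> skip
r=53=110101 popcount=4 -> skip
r=54=110110 popcount=4 -> skip
r=55=110111 popcount=5 -> skip
r=56=111000 popcount=3 -> skip
r=57=111001 popcount=4 -> skip
r=58=111010 popcount=4 -> skip
r=59=111011 popcount=5 -> skip
r=60=111100 popcount=4 -> skip
r=61=111101 popcount=5 -> skip
r=62=111110 popcount=5 -> skip
r=63=111111 popcount=6 -> KEEP
r=64=1000000 popcount=1 -> skip
r=65=1000001 popcount=2 -> skip
r=66=1000010 popcount=2 -> skip
r=67=1000011 popcount=3 -> skip
r=68=1000100 popcount=2 -> skip
r=69=1000101 popcount=3 -> skip
r=70=1000110 popcount=3 -> skip
r=71=1000111 popcount=4 -> skip
r=72=1001000 popcount=2 -> skip
r=73=1001001 popcount=3 -> skip
r=74=1001010 popcount=3 -> skip
r=75=1001011 popcount=4 -> skip
r=76=1001100 popcount=3 -> skip
r=77=1001101 popcount=4 -> skip
r=78=1001110 popcount=4 -> skip
r=79=1001111 popcount=5 -> skip
Kept rows: 63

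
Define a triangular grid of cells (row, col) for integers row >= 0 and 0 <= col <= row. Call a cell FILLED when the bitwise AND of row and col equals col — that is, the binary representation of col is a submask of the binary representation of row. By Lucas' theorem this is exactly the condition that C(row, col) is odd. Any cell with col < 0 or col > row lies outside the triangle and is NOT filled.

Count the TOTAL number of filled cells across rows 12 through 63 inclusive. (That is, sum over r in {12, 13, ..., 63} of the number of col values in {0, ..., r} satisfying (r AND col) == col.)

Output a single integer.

Answer: 684

Derivation:
r12=1100 pc2: +4 =4
r13=1101 pc3: +8 =12
r14=1110 pc3: +8 =20
r15=1111 pc4: +16 =36
r16=10000 pc1: +2 =38
r17=10001 pc2: +4 =42
r18=10010 pc2: +4 =46
r19=10011 pc3: +8 =54
r20=10100 pc2: +4 =58
r21=10101 pc3: +8 =66
r22=10110 pc3: +8 =74
r23=10111 pc4: +16 =90
r24=11000 pc2: +4 =94
r25=11001 pc3: +8 =102
r26=11010 pc3: +8 =110
r27=11011 pc4: +16 =126
r28=11100 pc3: +8 =134
r29=11101 pc4: +16 =150
r30=11110 pc4: +16 =166
r31=11111 pc5: +32 =198
r32=100000 pc1: +2 =200
r33=100001 pc2: +4 =204
r34=100010 pc2: +4 =208
r35=100011 pc3: +8 =216
r36=100100 pc2: +4 =220
r37=100101 pc3: +8 =228
r38=100110 pc3: +8 =236
r39=100111 pc4: +16 =252
r40=101000 pc2: +4 =256
r41=101001 pc3: +8 =264
r42=101010 pc3: +8 =272
r43=101011 pc4: +16 =288
r44=101100 pc3: +8 =296
r45=101101 pc4: +16 =312
r46=101110 pc4: +16 =328
r47=101111 pc5: +32 =360
r48=110000 pc2: +4 =364
r49=110001 pc3: +8 =372
r50=110010 pc3: +8 =380
r51=110011 pc4: +16 =396
r52=110100 pc3: +8 =404
r53=110101 pc4: +16 =420
r54=110110 pc4: +16 =436
r55=110111 pc5: +32 =468
r56=111000 pc3: +8 =476
r57=111001 pc4: +16 =492
r58=111010 pc4: +16 =508
r59=111011 pc5: +32 =540
r60=111100 pc4: +16 =556
r61=111101 pc5: +32 =588
r62=111110 pc5: +32 =620
r63=111111 pc6: +64 =684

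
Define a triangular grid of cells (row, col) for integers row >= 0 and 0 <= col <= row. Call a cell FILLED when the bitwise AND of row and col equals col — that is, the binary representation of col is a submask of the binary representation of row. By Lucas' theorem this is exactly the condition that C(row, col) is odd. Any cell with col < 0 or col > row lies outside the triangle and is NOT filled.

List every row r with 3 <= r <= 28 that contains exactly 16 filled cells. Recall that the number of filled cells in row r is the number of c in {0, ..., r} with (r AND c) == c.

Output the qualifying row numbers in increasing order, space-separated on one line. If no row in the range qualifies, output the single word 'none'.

Answer: 15 23 27

Derivation:
Row r has 2^popcount(r) filled cells, so we need popcount(r) = log2(16) = 4.
Scan r = 3..28 and keep those with exactly 4 one-bits:
r=3=11 popcount=2 -> skip
r=4=100 popcount=1 -> skip
r=5=101 popcount=2 -> skip
r=6=110 popcount=2 -> skip
r=7=111 popcount=3 -> skip
r=8=1000 popcount=1 -> skip
r=9=1001 popcount=2 -> skip
r=10=1010 popcount=2 -> skip
r=11=1011 popcount=3 -> skip
r=12=1100 popcount=2 -> skip
r=13=1101 popcount=3 -> skip
r=14=1110 popcount=3 -> skip
r=15=1111 popcount=4 -> KEEP
r=16=10000 popcount=1 -> skip
r=17=10001 popcount=2 -> skip
r=18=10010 popcount=2 -> skip
r=19=10011 popcount=3 -> skip
r=20=10100 popcount=2 -> skip
r=21=10101 popcount=3 -> skip
r=22=10110 popcount=3 -> skip
r=23=10111 popcount=4 -> KEEP
r=24=11000 popcount=2 -> skip
r=25=11001 popcount=3 -> skip
r=26=11010 popcount=3 -> skip
r=27=11011 popcount=4 -> KEEP
r=28=11100 popcount=3 -> skip
Kept rows: 15 23 27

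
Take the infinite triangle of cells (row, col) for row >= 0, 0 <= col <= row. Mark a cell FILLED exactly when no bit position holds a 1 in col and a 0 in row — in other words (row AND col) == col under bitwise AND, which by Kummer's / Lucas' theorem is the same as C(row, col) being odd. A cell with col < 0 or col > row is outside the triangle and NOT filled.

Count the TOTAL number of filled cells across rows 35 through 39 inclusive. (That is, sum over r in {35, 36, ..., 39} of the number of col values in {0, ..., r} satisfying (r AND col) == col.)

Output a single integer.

r35=100011 pc3: +8 =8
r36=100100 pc2: +4 =12
r37=100101 pc3: +8 =20
r38=100110 pc3: +8 =28
r39=100111 pc4: +16 =44

Answer: 44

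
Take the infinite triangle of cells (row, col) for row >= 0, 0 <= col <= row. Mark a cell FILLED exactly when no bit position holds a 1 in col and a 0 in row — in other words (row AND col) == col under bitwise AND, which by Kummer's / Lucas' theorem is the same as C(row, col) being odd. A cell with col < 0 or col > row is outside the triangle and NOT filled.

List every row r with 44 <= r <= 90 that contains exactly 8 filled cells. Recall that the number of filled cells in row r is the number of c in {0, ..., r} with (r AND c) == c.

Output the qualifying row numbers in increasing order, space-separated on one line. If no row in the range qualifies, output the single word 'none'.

Row r has 2^popcount(r) filled cells, so we need popcount(r) = log2(8) = 3.
Scan r = 44..90 and keep those with exactly 3 one-bits:
r=44=101100 popcount=3 -> KEEP
r=45=101101 popcount=4 -> skip
r=46=101110 popcount=4 -> skip
r=47=101111 popcount=5 -> skip
r=48=110000 popcount=2 -> skip
r=49=110001 popcount=3 -> KEEP
r=50=110010 popcount=3 -> KEEP
r=51=110011 popcount=4 -> skip
r=52=110100 popcount=3 -> KEEP
r=53=110101 popcount=4 -> skip
r=54=110110 popcount=4 -> skip
r=55=110111 popcount=5 -> skip
r=56=111000 popcount=3 -> KEEP
r=57=111001 popcount=4 -> skip
r=58=111010 popcount=4 -> skip
r=59=111011 popcount=5 -> skip
r=60=111100 popcount=4 -> skip
r=61=111101 popcount=5 -> skip
r=62=111110 popcount=5 -> skip
r=63=111111 popcount=6 -> skip
r=64=1000000 popcount=1 -> skip
r=65=1000001 popcount=2 -> skip
r=66=1000010 popcount=2 -> skip
r=67=1000011 popcount=3 -> KEEP
r=68=1000100 popcount=2 -> skip
r=69=1000101 popcount=3 -> KEEP
r=70=1000110 popcount=3 -> KEEP
r=71=1000111 popcount=4 -> skip
r=72=1001000 popcount=2 -> skip
r=73=1001001 popcount=3 -> KEEP
r=74=1001010 popcount=3 -> KEEP
r=75=1001011 popcount=4 -> skip
r=76=1001100 popcount=3 -> KEEP
r=77=1001101 popcount=4 -> skip
r=78=1001110 popcount=4 -> skip
r=79=1001111 popcount=5 -> skip
r=80=1010000 popcount=2 -> skip
r=81=1010001 popcount=3 -> KEEP
r=82=1010010 popcount=3 -> KEEP
r=83=1010011 popcount=4 -> skip
r=84=1010100 popcount=3 -> KEEP
r=85=1010101 popcount=4 -> skip
r=86=1010110 popcount=4 -> skip
r=87=1010111 popcount=5 -> skip
r=88=1011000 popcount=3 -> KEEP
r=89=1011001 popcount=4 -> skip
r=90=1011010 popcount=4 -> skip
Kept rows: 44 49 50 52 56 67 69 70 73 74 76 81 82 84 88

Answer: 44 49 50 52 56 67 69 70 73 74 76 81 82 84 88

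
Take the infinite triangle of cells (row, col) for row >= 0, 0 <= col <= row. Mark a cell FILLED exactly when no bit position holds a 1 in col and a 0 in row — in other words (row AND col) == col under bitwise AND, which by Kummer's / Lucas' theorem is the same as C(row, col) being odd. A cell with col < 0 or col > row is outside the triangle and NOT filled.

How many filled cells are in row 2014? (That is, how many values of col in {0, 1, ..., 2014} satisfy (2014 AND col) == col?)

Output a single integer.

Answer: 512

Derivation:
2014 in binary = 11111011110
popcount(2014) = number of 1-bits in 11111011110 = 9
A col c satisfies (2014 AND c) == c iff every set bit of c is also set in 2014; each of the 9 set bits of 2014 can independently be on or off in c.
count = 2^9 = 512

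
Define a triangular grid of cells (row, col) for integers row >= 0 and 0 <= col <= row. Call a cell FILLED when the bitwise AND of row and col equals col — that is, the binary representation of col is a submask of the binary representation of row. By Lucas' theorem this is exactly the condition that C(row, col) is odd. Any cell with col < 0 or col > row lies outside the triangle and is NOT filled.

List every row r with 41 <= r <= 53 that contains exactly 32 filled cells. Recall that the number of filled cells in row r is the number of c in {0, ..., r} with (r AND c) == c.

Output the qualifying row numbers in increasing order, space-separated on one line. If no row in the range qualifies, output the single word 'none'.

Row r has 2^popcount(r) filled cells, so we need popcount(r) = log2(32) = 5.
Scan r = 41..53 and keep those with exactly 5 one-bits:
r=41=101001 popcount=3 -> skip
r=42=101010 popcount=3 -> skip
r=43=101011 popcount=4 -> skip
r=44=101100 popcount=3 -> skip
r=45=101101 popcount=4 -> skip
r=46=101110 popcount=4 -> skip
r=47=101111 popcount=5 -> KEEP
r=48=110000 popcount=2 -> skip
r=49=110001 popcount=3 -> skip
r=50=110010 popcount=3 -> skip
r=51=110011 popcount=4 -> skip
r=52=110100 popcount=3 -> skip
r=53=110101 popcount=4 -> skip
Kept rows: 47

Answer: 47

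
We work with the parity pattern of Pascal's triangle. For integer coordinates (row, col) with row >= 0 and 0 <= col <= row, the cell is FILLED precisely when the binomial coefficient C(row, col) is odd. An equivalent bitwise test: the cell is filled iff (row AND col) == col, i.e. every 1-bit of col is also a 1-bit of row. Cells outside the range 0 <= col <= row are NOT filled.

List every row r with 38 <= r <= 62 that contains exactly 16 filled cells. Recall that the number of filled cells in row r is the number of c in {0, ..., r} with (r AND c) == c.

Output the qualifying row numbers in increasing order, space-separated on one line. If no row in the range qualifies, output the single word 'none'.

Row r has 2^popcount(r) filled cells, so we need popcount(r) = log2(16) = 4.
Scan r = 38..62 and keep those with exactly 4 one-bits:
r=38=100110 popcount=3 -> skip
r=39=100111 popcount=4 -> KEEP
r=40=101000 popcount=2 -> skip
r=41=101001 popcount=3 -> skip
r=42=101010 popcount=3 -> skip
r=43=101011 popcount=4 -> KEEP
r=44=101100 popcount=3 -> skip
r=45=101101 popcount=4 -> KEEP
r=46=101110 popcount=4 -> KEEP
r=47=101111 popcount=5 -> skip
r=48=110000 popcount=2 -> skip
r=49=110001 popcount=3 -> skip
r=50=110010 popcount=3 -> skip
r=51=110011 popcount=4 -> KEEP
r=52=110100 popcount=3 -> skip
r=53=110101 popcount=4 -> KEEP
r=54=110110 popcount=4 -> KEEP
r=55=110111 popcount=5 -> skip
r=56=111000 popcount=3 -> skip
r=57=111001 popcount=4 -> KEEP
r=58=111010 popcount=4 -> KEEP
r=59=111011 popcount=5 -> skip
r=60=111100 popcount=4 -> KEEP
r=61=111101 popcount=5 -> skip
r=62=111110 popcount=5 -> skip
Kept rows: 39 43 45 46 51 53 54 57 58 60

Answer: 39 43 45 46 51 53 54 57 58 60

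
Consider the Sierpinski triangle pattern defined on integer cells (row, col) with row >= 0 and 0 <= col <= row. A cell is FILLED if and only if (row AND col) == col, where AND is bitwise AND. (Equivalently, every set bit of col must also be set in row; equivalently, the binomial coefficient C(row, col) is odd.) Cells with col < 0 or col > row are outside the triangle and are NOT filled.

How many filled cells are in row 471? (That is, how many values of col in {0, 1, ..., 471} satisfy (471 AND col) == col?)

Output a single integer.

471 in binary = 111010111
popcount(471) = number of 1-bits in 111010111 = 7
A col c satisfies (471 AND c) == c iff every set bit of c is also set in 471; each of the 7 set bits of 471 can independently be on or off in c.
count = 2^7 = 128

Answer: 128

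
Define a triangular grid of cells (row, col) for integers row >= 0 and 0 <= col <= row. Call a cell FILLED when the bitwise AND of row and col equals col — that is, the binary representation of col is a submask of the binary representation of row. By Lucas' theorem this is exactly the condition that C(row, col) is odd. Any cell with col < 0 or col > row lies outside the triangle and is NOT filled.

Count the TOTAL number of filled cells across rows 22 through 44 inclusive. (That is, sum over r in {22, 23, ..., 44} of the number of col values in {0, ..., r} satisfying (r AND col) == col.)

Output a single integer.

Answer: 230

Derivation:
r22=10110 pc3: +8 =8
r23=10111 pc4: +16 =24
r24=11000 pc2: +4 =28
r25=11001 pc3: +8 =36
r26=11010 pc3: +8 =44
r27=11011 pc4: +16 =60
r28=11100 pc3: +8 =68
r29=11101 pc4: +16 =84
r30=11110 pc4: +16 =100
r31=11111 pc5: +32 =132
r32=100000 pc1: +2 =134
r33=100001 pc2: +4 =138
r34=100010 pc2: +4 =142
r35=100011 pc3: +8 =150
r36=100100 pc2: +4 =154
r37=100101 pc3: +8 =162
r38=100110 pc3: +8 =170
r39=100111 pc4: +16 =186
r40=101000 pc2: +4 =190
r41=101001 pc3: +8 =198
r42=101010 pc3: +8 =206
r43=101011 pc4: +16 =222
r44=101100 pc3: +8 =230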